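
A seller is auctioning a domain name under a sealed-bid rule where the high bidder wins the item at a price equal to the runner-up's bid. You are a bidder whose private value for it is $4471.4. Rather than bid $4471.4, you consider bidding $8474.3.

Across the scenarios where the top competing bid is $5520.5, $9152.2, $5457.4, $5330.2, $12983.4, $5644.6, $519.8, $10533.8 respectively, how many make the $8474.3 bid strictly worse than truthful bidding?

The deviation hurts exactly when the highest competing bid lies strictly between $4471.4 and $8474.3 — overbidding then wins at a price above your value.
$5520.5: inside the interval → strictly worse (loss $1049.1).
$9152.2: above both → same outcome either way.
$5457.4: inside the interval → strictly worse (loss $986).
$5330.2: inside the interval → strictly worse (loss $858.8).
$12983.4: above both → same outcome either way.
$5644.6: inside the interval → strictly worse (loss $1173.2).
$519.8: below both → same outcome either way.
$10533.8: above both → same outcome either way.
Count: 4.

4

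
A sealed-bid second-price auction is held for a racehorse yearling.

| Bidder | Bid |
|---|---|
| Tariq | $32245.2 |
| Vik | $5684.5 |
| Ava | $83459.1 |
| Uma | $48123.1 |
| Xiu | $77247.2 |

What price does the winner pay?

Highest bid: Ava at $83459.1, so Ava wins.
Second-highest bid: Xiu at $77247.2 — that is the price the winner pays.

$77247.2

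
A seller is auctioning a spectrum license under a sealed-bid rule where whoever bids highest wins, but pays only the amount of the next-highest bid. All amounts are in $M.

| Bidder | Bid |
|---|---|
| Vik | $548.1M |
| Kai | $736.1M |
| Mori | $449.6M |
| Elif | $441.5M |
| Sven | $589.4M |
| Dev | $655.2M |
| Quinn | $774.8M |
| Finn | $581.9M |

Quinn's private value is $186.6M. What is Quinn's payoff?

−$549.5M

Highest bid: Quinn at $774.8M, so Quinn wins.
Second-highest bid: Kai at $736.1M — that is the price the winner pays.
Quinn's payoff = value − price = $186.6M − $736.1M = −$549.5M.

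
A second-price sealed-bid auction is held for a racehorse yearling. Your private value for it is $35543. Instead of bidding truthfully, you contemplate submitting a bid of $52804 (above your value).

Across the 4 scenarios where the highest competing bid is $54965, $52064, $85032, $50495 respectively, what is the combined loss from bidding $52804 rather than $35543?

$31473

The deviation costs you only when the competing bid falls strictly between $35543 and $52804; elsewhere both bids give the same outcome.
$54965: outcomes coincide → loss $0.
$52064: truthful payoff $0, deviation payoff −$16521 → loss $16521.
$85032: outcomes coincide → loss $0.
$50495: truthful payoff $0, deviation payoff −$14952 → loss $14952.
Total loss = $16521 + $14952 = $31473.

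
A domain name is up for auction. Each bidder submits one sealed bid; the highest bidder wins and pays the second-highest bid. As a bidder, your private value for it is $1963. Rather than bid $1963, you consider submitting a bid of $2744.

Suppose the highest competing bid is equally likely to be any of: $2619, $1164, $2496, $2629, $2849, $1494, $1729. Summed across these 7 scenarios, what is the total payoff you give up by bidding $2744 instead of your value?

The deviation costs you only when the competing bid falls strictly between $1963 and $2744; elsewhere both bids give the same outcome.
$2619: truthful payoff $0, deviation payoff −$656 → loss $656.
$1164: outcomes coincide → loss $0.
$2496: truthful payoff $0, deviation payoff −$533 → loss $533.
$2629: truthful payoff $0, deviation payoff −$666 → loss $666.
$2849: outcomes coincide → loss $0.
$1494: outcomes coincide → loss $0.
$1729: outcomes coincide → loss $0.
Total loss = $656 + $533 + $666 = $1855.
Because the price is fixed by the runner-up's bid, deviating from your value can only change a good outcome into a bad one — never the reverse.

$1855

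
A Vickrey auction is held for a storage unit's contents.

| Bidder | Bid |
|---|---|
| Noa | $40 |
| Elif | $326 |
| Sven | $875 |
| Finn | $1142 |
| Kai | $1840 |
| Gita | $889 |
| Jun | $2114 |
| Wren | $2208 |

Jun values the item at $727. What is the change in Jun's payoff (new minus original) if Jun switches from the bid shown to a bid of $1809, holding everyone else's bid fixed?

The highest bid among the other bidders is $2208; Jun's bid doesn't change that.
Original bid $2114: Jun is not highest (top rival bid is $2208); payoff $0.
Alternative bid $1809: Jun is not highest (top rival bid is $2208); payoff $0.
Change in payoff = $0 − ($0) = $0.

$0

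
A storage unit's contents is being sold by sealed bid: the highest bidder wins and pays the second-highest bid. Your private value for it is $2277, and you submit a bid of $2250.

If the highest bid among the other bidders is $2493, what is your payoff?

$0

Your bid $2250 is below the highest competing bid $2493, so you lose.
A losing bidder pays nothing and receives nothing: payoff = $0.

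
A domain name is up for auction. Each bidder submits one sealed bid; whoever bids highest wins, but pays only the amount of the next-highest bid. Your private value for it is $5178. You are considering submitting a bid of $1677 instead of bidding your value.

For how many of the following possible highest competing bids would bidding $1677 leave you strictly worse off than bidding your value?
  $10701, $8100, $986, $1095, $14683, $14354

The deviation hurts exactly when the highest competing bid lies strictly between $1677 and $5178 — underbidding then forfeits a profitable win.
$10701: above both → same outcome either way.
$8100: above both → same outcome either way.
$986: below both → same outcome either way.
$1095: below both → same outcome either way.
$14683: above both → same outcome either way.
$14354: above both → same outcome either way.
Count: 0.

0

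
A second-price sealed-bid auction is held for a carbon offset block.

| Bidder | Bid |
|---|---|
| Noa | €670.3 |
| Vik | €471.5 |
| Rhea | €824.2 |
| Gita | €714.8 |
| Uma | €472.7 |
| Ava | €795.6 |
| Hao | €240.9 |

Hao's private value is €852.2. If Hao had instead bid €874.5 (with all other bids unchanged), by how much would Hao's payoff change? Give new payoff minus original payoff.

The highest bid among the other bidders is €824.2; Hao's bid doesn't change that.
Original bid €240.9: Hao is not highest (top rival bid is €824.2); payoff €0.
Alternative bid €874.5: Hao is highest, pays the top rival bid €824.2; payoff €852.2 − €824.2 = €28.
Change in payoff = €28 − (€0) = €28.

€28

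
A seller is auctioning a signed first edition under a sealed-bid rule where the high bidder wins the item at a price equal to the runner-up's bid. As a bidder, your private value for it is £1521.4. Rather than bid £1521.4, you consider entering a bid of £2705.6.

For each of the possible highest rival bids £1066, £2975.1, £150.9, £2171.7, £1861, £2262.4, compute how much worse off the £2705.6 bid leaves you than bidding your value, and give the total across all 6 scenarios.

The deviation costs you only when the competing bid falls strictly between £1521.4 and £2705.6; elsewhere both bids give the same outcome.
£1066: outcomes coincide → loss £0.
£2975.1: outcomes coincide → loss £0.
£150.9: outcomes coincide → loss £0.
£2171.7: truthful payoff £0, deviation payoff −£650.3 → loss £650.3.
£1861: truthful payoff £0, deviation payoff −£339.6 → loss £339.6.
£2262.4: truthful payoff £0, deviation payoff −£741 → loss £741.
Total loss = £650.3 + £339.6 + £741 = £1730.9.

£1730.9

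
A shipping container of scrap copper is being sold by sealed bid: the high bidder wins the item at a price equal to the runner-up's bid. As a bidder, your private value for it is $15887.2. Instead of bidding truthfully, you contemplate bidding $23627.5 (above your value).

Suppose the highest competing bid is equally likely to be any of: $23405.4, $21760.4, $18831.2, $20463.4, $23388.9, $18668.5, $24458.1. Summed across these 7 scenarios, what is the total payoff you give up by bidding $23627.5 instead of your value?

$31194.6

The deviation costs you only when the competing bid falls strictly between $15887.2 and $23627.5; elsewhere both bids give the same outcome.
$23405.4: truthful payoff $0, deviation payoff −$7518.2 → loss $7518.2.
$21760.4: truthful payoff $0, deviation payoff −$5873.2 → loss $5873.2.
$18831.2: truthful payoff $0, deviation payoff −$2944 → loss $2944.
$20463.4: truthful payoff $0, deviation payoff −$4576.2 → loss $4576.2.
$23388.9: truthful payoff $0, deviation payoff −$7501.7 → loss $7501.7.
$18668.5: truthful payoff $0, deviation payoff −$2781.3 → loss $2781.3.
$24458.1: outcomes coincide → loss $0.
Total loss = $7518.2 + $5873.2 + $2944 + $4576.2 + $7501.7 + $2781.3 = $31194.6.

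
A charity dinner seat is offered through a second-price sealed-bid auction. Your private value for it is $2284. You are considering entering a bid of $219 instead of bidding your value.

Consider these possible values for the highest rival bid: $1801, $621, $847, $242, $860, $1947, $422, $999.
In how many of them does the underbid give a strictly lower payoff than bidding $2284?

8

The deviation hurts exactly when the highest competing bid lies strictly between $219 and $2284 — underbidding then forfeits a profitable win.
$1801: inside the interval → strictly worse (loss $483).
$621: inside the interval → strictly worse (loss $1663).
$847: inside the interval → strictly worse (loss $1437).
$242: inside the interval → strictly worse (loss $2042).
$860: inside the interval → strictly worse (loss $1424).
$1947: inside the interval → strictly worse (loss $337).
$422: inside the interval → strictly worse (loss $1862).
$999: inside the interval → strictly worse (loss $1285).
Count: 8.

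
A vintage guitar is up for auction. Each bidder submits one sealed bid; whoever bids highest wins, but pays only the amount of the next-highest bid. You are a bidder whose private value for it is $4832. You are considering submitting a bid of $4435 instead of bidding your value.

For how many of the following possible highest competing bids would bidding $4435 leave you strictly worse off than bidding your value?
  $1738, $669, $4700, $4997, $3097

1

The deviation hurts exactly when the highest competing bid lies strictly between $4435 and $4832 — underbidding then forfeits a profitable win.
$1738: below both → same outcome either way.
$669: below both → same outcome either way.
$4700: inside the interval → strictly worse (loss $132).
$4997: above both → same outcome either way.
$3097: below both → same outcome either way.
Count: 1.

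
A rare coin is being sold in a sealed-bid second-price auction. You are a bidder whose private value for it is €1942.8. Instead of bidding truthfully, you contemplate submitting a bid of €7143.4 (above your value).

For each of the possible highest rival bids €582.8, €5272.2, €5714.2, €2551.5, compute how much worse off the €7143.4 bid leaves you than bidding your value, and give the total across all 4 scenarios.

€7709.5

The deviation costs you only when the competing bid falls strictly between €1942.8 and €7143.4; elsewhere both bids give the same outcome.
€582.8: outcomes coincide → loss €0.
€5272.2: truthful payoff €0, deviation payoff −€3329.4 → loss €3329.4.
€5714.2: truthful payoff €0, deviation payoff −€3771.4 → loss €3771.4.
€2551.5: truthful payoff €0, deviation payoff −€608.7 → loss €608.7.
Total loss = €3329.4 + €3771.4 + €608.7 = €7709.5.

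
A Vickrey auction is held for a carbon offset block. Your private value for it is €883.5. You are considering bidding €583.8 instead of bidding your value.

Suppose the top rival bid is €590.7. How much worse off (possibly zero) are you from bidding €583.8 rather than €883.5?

€292.8

Bidding your value €883.5: you win (since €883.5 > €590.7) and pay €590.7. Payoff €292.8.
Bidding €583.8: you lose. Payoff €0.
The competing bid €590.7 lies between your shaded bid and your value, so underbidding forfeits an item you could have won at a profitable price.
Loss from deviating = €292.8 − (€0) = €292.8.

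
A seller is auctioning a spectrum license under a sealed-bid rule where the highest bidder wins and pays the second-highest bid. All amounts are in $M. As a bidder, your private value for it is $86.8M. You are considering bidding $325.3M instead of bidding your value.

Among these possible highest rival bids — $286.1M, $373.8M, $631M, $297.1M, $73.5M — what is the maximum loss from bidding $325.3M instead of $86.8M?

$210.3M

$286.1M: truthful gives $0M, deviation gives −$199.3M → loss $199.3M.
$373.8M: same outcome either way → loss $0M.
$631M: same outcome either way → loss $0M.
$297.1M: truthful gives $0M, deviation gives −$210.3M → loss $210.3M.
$73.5M: same outcome either way → loss $0M.
Maximum loss: $210.3M.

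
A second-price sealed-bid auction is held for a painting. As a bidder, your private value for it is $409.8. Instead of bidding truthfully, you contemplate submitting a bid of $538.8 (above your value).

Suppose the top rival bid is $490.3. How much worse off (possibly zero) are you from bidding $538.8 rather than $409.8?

Bidding your value $409.8: you lose (since $409.8 < $490.3). Payoff $0.
Bidding $538.8: you win and pay $490.3. Payoff $409.8 − $490.3 = −$80.5.
The competing bid $490.3 lies between your value and your inflated bid, so overbidding wins an item priced above your value.
Loss from deviating = $0 − (−$80.5) = $80.5.

$80.5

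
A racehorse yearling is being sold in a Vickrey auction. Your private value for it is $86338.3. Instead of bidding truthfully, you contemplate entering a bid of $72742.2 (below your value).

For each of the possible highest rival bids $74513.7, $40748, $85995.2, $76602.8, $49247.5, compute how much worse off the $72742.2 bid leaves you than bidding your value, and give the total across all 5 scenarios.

$21903.2

The deviation costs you only when the competing bid falls strictly between $72742.2 and $86338.3; elsewhere both bids give the same outcome.
$74513.7: truthful payoff $11824.6, deviation payoff $0 → loss $11824.6.
$40748: outcomes coincide → loss $0.
$85995.2: truthful payoff $343.1, deviation payoff $0 → loss $343.1.
$76602.8: truthful payoff $9735.5, deviation payoff $0 → loss $9735.5.
$49247.5: outcomes coincide → loss $0.
Total loss = $11824.6 + $343.1 + $9735.5 = $21903.2.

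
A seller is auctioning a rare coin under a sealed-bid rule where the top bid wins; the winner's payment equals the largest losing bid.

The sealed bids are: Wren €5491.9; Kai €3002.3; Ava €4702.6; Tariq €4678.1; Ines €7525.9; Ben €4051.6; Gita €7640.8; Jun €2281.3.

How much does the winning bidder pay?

€7525.9

Highest bid: Gita at €7640.8, so Gita wins.
Second-highest bid: Ines at €7525.9 — that is the price the winner pays.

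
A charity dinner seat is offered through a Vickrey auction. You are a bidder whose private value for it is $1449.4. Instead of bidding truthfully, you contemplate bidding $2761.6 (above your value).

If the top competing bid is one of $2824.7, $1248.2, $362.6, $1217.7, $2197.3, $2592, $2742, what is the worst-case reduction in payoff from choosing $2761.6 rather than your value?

$2824.7: same outcome either way → loss $0.
$1248.2: same outcome either way → loss $0.
$362.6: same outcome either way → loss $0.
$1217.7: same outcome either way → loss $0.
$2197.3: truthful gives $0, deviation gives −$747.9 → loss $747.9.
$2592: truthful gives $0, deviation gives −$1142.6 → loss $1142.6.
$2742: truthful gives $0, deviation gives −$1292.6 → loss $1292.6.
Maximum loss: $1292.6.

$1292.6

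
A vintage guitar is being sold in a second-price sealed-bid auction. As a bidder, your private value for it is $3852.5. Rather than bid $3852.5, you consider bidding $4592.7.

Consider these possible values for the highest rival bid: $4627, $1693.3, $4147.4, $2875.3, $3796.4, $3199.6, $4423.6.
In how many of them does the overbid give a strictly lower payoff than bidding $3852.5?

The deviation hurts exactly when the highest competing bid lies strictly between $3852.5 and $4592.7 — overbidding then wins at a price above your value.
$4627: above both → same outcome either way.
$1693.3: below both → same outcome either way.
$4147.4: inside the interval → strictly worse (loss $294.9).
$2875.3: below both → same outcome either way.
$3796.4: below both → same outcome either way.
$3199.6: below both → same outcome either way.
$4423.6: inside the interval → strictly worse (loss $571.1).
Count: 2.

2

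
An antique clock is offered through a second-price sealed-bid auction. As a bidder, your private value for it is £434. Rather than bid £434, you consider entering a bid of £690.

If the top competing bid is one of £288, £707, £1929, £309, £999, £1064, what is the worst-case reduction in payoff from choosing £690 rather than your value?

£288: same outcome either way → loss £0.
£707: same outcome either way → loss £0.
£1929: same outcome either way → loss £0.
£309: same outcome either way → loss £0.
£999: same outcome either way → loss £0.
£1064: same outcome either way → loss £0.
Maximum loss: £0.

£0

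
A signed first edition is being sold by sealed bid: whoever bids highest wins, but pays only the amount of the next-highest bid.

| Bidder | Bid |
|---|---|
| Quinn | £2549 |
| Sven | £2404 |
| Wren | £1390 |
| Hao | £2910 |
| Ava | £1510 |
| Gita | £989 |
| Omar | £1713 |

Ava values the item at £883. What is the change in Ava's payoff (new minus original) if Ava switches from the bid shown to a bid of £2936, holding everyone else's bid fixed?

The highest bid among the other bidders is £2910; Ava's bid doesn't change that.
Original bid £1510: Ava is not highest (top rival bid is £2910); payoff £0.
Alternative bid £2936: Ava is highest, pays the top rival bid £2910; payoff £883 − £2910 = −£2027.
Change in payoff = −£2027 − (£0) = −£2027.

−£2027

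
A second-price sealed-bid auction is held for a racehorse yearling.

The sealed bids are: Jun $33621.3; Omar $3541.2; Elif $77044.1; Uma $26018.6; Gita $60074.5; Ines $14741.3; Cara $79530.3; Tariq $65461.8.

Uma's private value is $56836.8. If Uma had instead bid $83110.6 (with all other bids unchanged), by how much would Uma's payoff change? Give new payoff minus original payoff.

−$22693.5

The highest bid among the other bidders is $79530.3; Uma's bid doesn't change that.
Original bid $26018.6: Uma is not highest (top rival bid is $79530.3); payoff $0.
Alternative bid $83110.6: Uma is highest, pays the top rival bid $79530.3; payoff $56836.8 − $79530.3 = −$22693.5.
Change in payoff = −$22693.5 − ($0) = −$22693.5.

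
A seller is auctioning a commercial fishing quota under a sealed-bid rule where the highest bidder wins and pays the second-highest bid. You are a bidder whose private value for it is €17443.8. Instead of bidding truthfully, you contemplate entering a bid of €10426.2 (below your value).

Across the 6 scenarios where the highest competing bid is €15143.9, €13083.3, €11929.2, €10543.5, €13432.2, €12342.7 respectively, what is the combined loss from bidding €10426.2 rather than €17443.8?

The deviation costs you only when the competing bid falls strictly between €10426.2 and €17443.8; elsewhere both bids give the same outcome.
€15143.9: truthful payoff €2299.9, deviation payoff €0 → loss €2299.9.
€13083.3: truthful payoff €4360.5, deviation payoff €0 → loss €4360.5.
€11929.2: truthful payoff €5514.6, deviation payoff €0 → loss €5514.6.
€10543.5: truthful payoff €6900.3, deviation payoff €0 → loss €6900.3.
€13432.2: truthful payoff €4011.6, deviation payoff €0 → loss €4011.6.
€12342.7: truthful payoff €5101.1, deviation payoff €0 → loss €5101.1.
Total loss = €2299.9 + €4360.5 + €5514.6 + €6900.3 + €4011.6 + €5101.1 = €28188.

€28188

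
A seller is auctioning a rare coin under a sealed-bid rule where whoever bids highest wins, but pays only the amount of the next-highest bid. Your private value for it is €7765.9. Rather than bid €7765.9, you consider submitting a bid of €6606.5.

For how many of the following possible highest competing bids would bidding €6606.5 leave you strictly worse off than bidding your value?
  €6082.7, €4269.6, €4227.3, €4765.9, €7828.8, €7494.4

1

The deviation hurts exactly when the highest competing bid lies strictly between €6606.5 and €7765.9 — underbidding then forfeits a profitable win.
€6082.7: below both → same outcome either way.
€4269.6: below both → same outcome either way.
€4227.3: below both → same outcome either way.
€4765.9: below both → same outcome either way.
€7828.8: above both → same outcome either way.
€7494.4: inside the interval → strictly worse (loss €271.5).
Count: 1.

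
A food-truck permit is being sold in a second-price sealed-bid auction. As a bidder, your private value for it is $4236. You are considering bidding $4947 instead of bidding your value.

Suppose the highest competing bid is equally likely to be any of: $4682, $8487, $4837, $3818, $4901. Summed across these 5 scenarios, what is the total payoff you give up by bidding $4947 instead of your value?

The deviation costs you only when the competing bid falls strictly between $4236 and $4947; elsewhere both bids give the same outcome.
$4682: truthful payoff $0, deviation payoff −$446 → loss $446.
$8487: outcomes coincide → loss $0.
$4837: truthful payoff $0, deviation payoff −$601 → loss $601.
$3818: outcomes coincide → loss $0.
$4901: truthful payoff $0, deviation payoff −$665 → loss $665.
Total loss = $446 + $601 + $665 = $1712.

$1712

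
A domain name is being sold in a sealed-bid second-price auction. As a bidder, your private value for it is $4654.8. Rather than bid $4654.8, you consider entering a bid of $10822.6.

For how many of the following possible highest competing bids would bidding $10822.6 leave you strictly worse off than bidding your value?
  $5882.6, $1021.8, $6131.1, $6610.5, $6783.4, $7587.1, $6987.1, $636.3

6

The deviation hurts exactly when the highest competing bid lies strictly between $4654.8 and $10822.6 — overbidding then wins at a price above your value.
$5882.6: inside the interval → strictly worse (loss $1227.8).
$1021.8: below both → same outcome either way.
$6131.1: inside the interval → strictly worse (loss $1476.3).
$6610.5: inside the interval → strictly worse (loss $1955.7).
$6783.4: inside the interval → strictly worse (loss $2128.6).
$7587.1: inside the interval → strictly worse (loss $2932.3).
$6987.1: inside the interval → strictly worse (loss $2332.3).
$636.3: below both → same outcome either way.
Count: 6.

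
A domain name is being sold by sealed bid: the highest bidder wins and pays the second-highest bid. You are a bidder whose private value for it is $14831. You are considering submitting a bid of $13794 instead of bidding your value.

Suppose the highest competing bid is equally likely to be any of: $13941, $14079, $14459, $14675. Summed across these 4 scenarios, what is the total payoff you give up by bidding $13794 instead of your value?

$2170

The deviation costs you only when the competing bid falls strictly between $13794 and $14831; elsewhere both bids give the same outcome.
$13941: truthful payoff $890, deviation payoff $0 → loss $890.
$14079: truthful payoff $752, deviation payoff $0 → loss $752.
$14459: truthful payoff $372, deviation payoff $0 → loss $372.
$14675: truthful payoff $156, deviation payoff $0 → loss $156.
Total loss = $890 + $752 + $372 + $156 = $2170.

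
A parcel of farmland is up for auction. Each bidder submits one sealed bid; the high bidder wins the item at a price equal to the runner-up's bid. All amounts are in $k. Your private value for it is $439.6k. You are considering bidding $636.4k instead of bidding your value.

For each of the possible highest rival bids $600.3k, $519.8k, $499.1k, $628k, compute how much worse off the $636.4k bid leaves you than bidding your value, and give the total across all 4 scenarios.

The deviation costs you only when the competing bid falls strictly between $439.6k and $636.4k; elsewhere both bids give the same outcome.
$600.3k: truthful payoff $0k, deviation payoff −$160.7k → loss $160.7k.
$519.8k: truthful payoff $0k, deviation payoff −$80.2k → loss $80.2k.
$499.1k: truthful payoff $0k, deviation payoff −$59.5k → loss $59.5k.
$628k: truthful payoff $0k, deviation payoff −$188.4k → loss $188.4k.
Total loss = $160.7k + $80.2k + $59.5k + $188.4k = $488.8k.
In a second-price auction your bid sets only whether you win, not what you pay, so bidding your true value is weakly dominant.

$488.8k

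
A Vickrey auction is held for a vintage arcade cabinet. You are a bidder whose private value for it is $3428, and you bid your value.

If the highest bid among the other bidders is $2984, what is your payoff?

$444

Your bid $3428 exceeds the highest competing bid $2984, so you win.
In a second-price auction the winner pays the second-highest bid, $2984.
Payoff = value − price = $3428 − $2984 = $444.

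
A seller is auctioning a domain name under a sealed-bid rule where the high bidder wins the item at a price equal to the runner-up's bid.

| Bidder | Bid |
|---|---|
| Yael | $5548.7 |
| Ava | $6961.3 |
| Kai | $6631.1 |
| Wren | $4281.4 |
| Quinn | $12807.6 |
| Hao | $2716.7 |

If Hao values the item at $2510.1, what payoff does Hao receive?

$0

Highest bid: Quinn at $12807.6, so Quinn wins.
Second-highest bid: Ava at $6961.3 — that is the price the winner pays.
Hao did not win, so Hao pays nothing and receives nothing: payoff $0.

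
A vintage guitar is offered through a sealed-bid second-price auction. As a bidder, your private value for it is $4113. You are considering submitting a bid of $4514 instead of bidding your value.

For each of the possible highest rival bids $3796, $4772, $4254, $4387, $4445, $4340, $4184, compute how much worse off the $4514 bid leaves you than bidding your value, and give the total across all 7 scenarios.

$1045

The deviation costs you only when the competing bid falls strictly between $4113 and $4514; elsewhere both bids give the same outcome.
$3796: outcomes coincide → loss $0.
$4772: outcomes coincide → loss $0.
$4254: truthful payoff $0, deviation payoff −$141 → loss $141.
$4387: truthful payoff $0, deviation payoff −$274 → loss $274.
$4445: truthful payoff $0, deviation payoff −$332 → loss $332.
$4340: truthful payoff $0, deviation payoff −$227 → loss $227.
$4184: truthful payoff $0, deviation payoff −$71 → loss $71.
Total loss = $141 + $274 + $332 + $227 + $71 = $1045.
In a second-price auction your bid sets only whether you win, not what you pay, so bidding your true value is weakly dominant.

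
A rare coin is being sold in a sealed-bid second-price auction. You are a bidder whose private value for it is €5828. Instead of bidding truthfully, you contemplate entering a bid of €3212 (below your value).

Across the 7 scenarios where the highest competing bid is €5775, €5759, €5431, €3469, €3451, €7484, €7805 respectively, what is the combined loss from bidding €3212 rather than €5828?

The deviation costs you only when the competing bid falls strictly between €3212 and €5828; elsewhere both bids give the same outcome.
€5775: truthful payoff €53, deviation payoff €0 → loss €53.
€5759: truthful payoff €69, deviation payoff €0 → loss €69.
€5431: truthful payoff €397, deviation payoff €0 → loss €397.
€3469: truthful payoff €2359, deviation payoff €0 → loss €2359.
€3451: truthful payoff €2377, deviation payoff €0 → loss €2377.
€7484: outcomes coincide → loss €0.
€7805: outcomes coincide → loss €0.
Total loss = €53 + €69 + €397 + €2359 + €2377 = €5255.
Truthful bidding weakly dominates here: raising your bid can only win items priced above your value, and lowering it can only forfeit items priced below.

€5255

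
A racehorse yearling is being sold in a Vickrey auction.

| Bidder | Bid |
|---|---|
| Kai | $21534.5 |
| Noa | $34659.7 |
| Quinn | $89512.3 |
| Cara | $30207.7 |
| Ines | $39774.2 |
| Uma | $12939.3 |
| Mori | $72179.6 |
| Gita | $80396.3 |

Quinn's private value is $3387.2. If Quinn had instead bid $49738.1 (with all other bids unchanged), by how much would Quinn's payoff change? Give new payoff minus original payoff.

The highest bid among the other bidders is $80396.3; Quinn's bid doesn't change that.
Original bid $89512.3: Quinn is highest, pays the top rival bid $80396.3; payoff $3387.2 − $80396.3 = −$77009.1.
Alternative bid $49738.1: Quinn is not highest (top rival bid is $80396.3); payoff $0.
Change in payoff = $0 − (−$77009.1) = $77009.1.

$77009.1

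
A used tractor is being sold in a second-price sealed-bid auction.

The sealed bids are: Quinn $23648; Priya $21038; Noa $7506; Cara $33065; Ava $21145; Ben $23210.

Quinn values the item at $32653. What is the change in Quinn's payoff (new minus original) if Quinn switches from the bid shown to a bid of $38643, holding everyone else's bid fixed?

−$412

The highest bid among the other bidders is $33065; Quinn's bid doesn't change that.
Original bid $23648: Quinn is not highest (top rival bid is $33065); payoff $0.
Alternative bid $38643: Quinn is highest, pays the top rival bid $33065; payoff $32653 − $33065 = −$412.
Change in payoff = −$412 − ($0) = −$412.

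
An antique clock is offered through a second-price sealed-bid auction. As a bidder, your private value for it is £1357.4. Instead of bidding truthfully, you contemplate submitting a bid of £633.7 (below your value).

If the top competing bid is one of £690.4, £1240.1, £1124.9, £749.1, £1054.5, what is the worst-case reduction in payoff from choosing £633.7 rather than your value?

£667

£690.4: truthful gives £667, deviation gives £0 → loss £667.
£1240.1: truthful gives £117.3, deviation gives £0 → loss £117.3.
£1124.9: truthful gives £232.5, deviation gives £0 → loss £232.5.
£749.1: truthful gives £608.3, deviation gives £0 → loss £608.3.
£1054.5: truthful gives £302.9, deviation gives £0 → loss £302.9.
Maximum loss: £667.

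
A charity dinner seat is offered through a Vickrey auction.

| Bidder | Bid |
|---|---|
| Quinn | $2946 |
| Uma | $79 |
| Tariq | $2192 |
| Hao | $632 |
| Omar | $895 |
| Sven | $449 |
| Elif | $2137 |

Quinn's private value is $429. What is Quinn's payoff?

−$1763

Highest bid: Quinn at $2946, so Quinn wins.
Second-highest bid: Tariq at $2192 — that is the price the winner pays.
Quinn's payoff = value − price = $429 − $2192 = −$1763.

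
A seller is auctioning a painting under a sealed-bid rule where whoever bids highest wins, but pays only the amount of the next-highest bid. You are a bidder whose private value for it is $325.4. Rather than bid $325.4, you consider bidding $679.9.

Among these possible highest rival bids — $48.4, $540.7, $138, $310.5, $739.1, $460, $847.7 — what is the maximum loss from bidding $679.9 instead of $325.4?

$215.3

$48.4: same outcome either way → loss $0.
$540.7: truthful gives $0, deviation gives −$215.3 → loss $215.3.
$138: same outcome either way → loss $0.
$310.5: same outcome either way → loss $0.
$739.1: same outcome either way → loss $0.
$460: truthful gives $0, deviation gives −$134.6 → loss $134.6.
$847.7: same outcome either way → loss $0.
Maximum loss: $215.3.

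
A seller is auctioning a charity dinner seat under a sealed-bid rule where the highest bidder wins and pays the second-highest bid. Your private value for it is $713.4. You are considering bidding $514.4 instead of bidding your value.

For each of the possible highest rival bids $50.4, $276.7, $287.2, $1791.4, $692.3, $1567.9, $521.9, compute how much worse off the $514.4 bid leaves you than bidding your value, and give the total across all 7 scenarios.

The deviation costs you only when the competing bid falls strictly between $514.4 and $713.4; elsewhere both bids give the same outcome.
$50.4: outcomes coincide → loss $0.
$276.7: outcomes coincide → loss $0.
$287.2: outcomes coincide → loss $0.
$1791.4: outcomes coincide → loss $0.
$692.3: truthful payoff $21.1, deviation payoff $0 → loss $21.1.
$1567.9: outcomes coincide → loss $0.
$521.9: truthful payoff $191.5, deviation payoff $0 → loss $191.5.
Total loss = $21.1 + $191.5 = $212.6.
Because the price is fixed by the runner-up's bid, deviating from your value can only change a good outcome into a bad one — never the reverse.

$212.6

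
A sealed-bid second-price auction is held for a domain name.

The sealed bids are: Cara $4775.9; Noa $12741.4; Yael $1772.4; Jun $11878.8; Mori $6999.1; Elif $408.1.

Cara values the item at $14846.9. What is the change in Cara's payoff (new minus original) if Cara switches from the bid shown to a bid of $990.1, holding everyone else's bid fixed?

$0

The highest bid among the other bidders is $12741.4; Cara's bid doesn't change that.
Original bid $4775.9: Cara is not highest (top rival bid is $12741.4); payoff $0.
Alternative bid $990.1: Cara is not highest (top rival bid is $12741.4); payoff $0.
Change in payoff = $0 − ($0) = $0.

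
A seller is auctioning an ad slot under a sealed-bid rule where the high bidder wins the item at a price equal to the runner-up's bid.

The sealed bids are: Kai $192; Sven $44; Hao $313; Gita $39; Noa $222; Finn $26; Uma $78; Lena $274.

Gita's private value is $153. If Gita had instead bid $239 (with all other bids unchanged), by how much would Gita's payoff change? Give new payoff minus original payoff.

The highest bid among the other bidders is $313; Gita's bid doesn't change that.
Original bid $39: Gita is not highest (top rival bid is $313); payoff $0.
Alternative bid $239: Gita is not highest (top rival bid is $313); payoff $0.
Change in payoff = $0 − ($0) = $0.

$0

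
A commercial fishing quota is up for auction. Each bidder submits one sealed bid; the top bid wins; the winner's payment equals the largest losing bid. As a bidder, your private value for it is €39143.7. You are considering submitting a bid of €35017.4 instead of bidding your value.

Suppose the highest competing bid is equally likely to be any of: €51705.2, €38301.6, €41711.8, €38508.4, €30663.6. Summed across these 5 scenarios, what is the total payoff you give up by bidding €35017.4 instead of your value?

The deviation costs you only when the competing bid falls strictly between €35017.4 and €39143.7; elsewhere both bids give the same outcome.
€51705.2: outcomes coincide → loss €0.
€38301.6: truthful payoff €842.1, deviation payoff €0 → loss €842.1.
€41711.8: outcomes coincide → loss €0.
€38508.4: truthful payoff €635.3, deviation payoff €0 → loss €635.3.
€30663.6: outcomes coincide → loss €0.
Total loss = €842.1 + €635.3 = €1477.4.

€1477.4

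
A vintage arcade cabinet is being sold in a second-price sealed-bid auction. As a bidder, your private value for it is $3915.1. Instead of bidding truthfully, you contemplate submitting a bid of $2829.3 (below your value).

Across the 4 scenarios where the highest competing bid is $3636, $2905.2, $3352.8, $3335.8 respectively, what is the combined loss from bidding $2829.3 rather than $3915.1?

The deviation costs you only when the competing bid falls strictly between $2829.3 and $3915.1; elsewhere both bids give the same outcome.
$3636: truthful payoff $279.1, deviation payoff $0 → loss $279.1.
$2905.2: truthful payoff $1009.9, deviation payoff $0 → loss $1009.9.
$3352.8: truthful payoff $562.3, deviation payoff $0 → loss $562.3.
$3335.8: truthful payoff $579.3, deviation payoff $0 → loss $579.3.
Total loss = $279.1 + $1009.9 + $562.3 + $579.3 = $2430.6.

$2430.6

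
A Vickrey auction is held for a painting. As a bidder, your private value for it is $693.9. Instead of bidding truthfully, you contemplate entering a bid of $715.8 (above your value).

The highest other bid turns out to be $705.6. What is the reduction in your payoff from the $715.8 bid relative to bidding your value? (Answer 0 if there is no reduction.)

Bidding your value $693.9: you lose (since $693.9 < $705.6). Payoff $0.
Bidding $715.8: you win and pay $705.6. Payoff $693.9 − $705.6 = −$11.7.
The competing bid $705.6 lies between your value and your inflated bid, so overbidding wins an item priced above your value.
Loss from deviating = $0 − (−$11.7) = $11.7.

$11.7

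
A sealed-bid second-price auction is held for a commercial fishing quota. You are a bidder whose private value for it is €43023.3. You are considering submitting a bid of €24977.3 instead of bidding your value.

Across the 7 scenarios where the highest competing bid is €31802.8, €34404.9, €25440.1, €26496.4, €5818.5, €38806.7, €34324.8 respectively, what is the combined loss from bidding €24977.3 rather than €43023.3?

€66864.1

The deviation costs you only when the competing bid falls strictly between €24977.3 and €43023.3; elsewhere both bids give the same outcome.
€31802.8: truthful payoff €11220.5, deviation payoff €0 → loss €11220.5.
€34404.9: truthful payoff €8618.4, deviation payoff €0 → loss €8618.4.
€25440.1: truthful payoff €17583.2, deviation payoff €0 → loss €17583.2.
€26496.4: truthful payoff €16526.9, deviation payoff €0 → loss €16526.9.
€5818.5: outcomes coincide → loss €0.
€38806.7: truthful payoff €4216.6, deviation payoff €0 → loss €4216.6.
€34324.8: truthful payoff €8698.5, deviation payoff €0 → loss €8698.5.
Total loss = €11220.5 + €8618.4 + €17583.2 + €16526.9 + €4216.6 + €8698.5 = €66864.1.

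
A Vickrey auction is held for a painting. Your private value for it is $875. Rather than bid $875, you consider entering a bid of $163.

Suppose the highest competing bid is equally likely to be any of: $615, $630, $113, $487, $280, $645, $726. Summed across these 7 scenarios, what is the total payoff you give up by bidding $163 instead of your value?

$1867

The deviation costs you only when the competing bid falls strictly between $163 and $875; elsewhere both bids give the same outcome.
$615: truthful payoff $260, deviation payoff $0 → loss $260.
$630: truthful payoff $245, deviation payoff $0 → loss $245.
$113: outcomes coincide → loss $0.
$487: truthful payoff $388, deviation payoff $0 → loss $388.
$280: truthful payoff $595, deviation payoff $0 → loss $595.
$645: truthful payoff $230, deviation payoff $0 → loss $230.
$726: truthful payoff $149, deviation payoff $0 → loss $149.
Total loss = $260 + $245 + $388 + $595 + $230 + $149 = $1867.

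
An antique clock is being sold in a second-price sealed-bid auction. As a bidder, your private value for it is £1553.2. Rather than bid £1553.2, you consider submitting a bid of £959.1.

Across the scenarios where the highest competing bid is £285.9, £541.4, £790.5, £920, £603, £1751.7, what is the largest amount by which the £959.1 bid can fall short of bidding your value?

£285.9: same outcome either way → loss £0.
£541.4: same outcome either way → loss £0.
£790.5: same outcome either way → loss £0.
£920: same outcome either way → loss £0.
£603: same outcome either way → loss £0.
£1751.7: same outcome either way → loss £0.
Maximum loss: £0.

£0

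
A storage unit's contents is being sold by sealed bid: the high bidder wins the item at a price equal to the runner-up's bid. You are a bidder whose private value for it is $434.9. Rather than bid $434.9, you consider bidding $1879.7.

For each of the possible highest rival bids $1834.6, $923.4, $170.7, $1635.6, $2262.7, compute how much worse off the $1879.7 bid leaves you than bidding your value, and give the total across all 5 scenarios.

$3088.9

The deviation costs you only when the competing bid falls strictly between $434.9 and $1879.7; elsewhere both bids give the same outcome.
$1834.6: truthful payoff $0, deviation payoff −$1399.7 → loss $1399.7.
$923.4: truthful payoff $0, deviation payoff −$488.5 → loss $488.5.
$170.7: outcomes coincide → loss $0.
$1635.6: truthful payoff $0, deviation payoff −$1200.7 → loss $1200.7.
$2262.7: outcomes coincide → loss $0.
Total loss = $1399.7 + $488.5 + $1200.7 = $3088.9.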